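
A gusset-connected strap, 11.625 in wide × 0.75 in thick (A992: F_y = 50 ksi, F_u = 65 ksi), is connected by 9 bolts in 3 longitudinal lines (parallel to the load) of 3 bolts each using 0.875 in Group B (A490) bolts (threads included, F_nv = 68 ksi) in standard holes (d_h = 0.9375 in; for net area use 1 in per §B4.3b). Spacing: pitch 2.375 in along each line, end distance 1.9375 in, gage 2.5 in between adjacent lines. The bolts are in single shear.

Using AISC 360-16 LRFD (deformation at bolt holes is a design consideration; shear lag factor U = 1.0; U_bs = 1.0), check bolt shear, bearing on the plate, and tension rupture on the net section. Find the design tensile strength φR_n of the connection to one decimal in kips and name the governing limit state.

Bolt shear: A_b = π(0.875)²/4 = 0.60132 in². φR_n = 0.75 × 68 × 0.60132 × 9 × 1 = 276.0 kips.
Bearing (0.75 in plate, F_u = 65 ksi): end bolts L_c = 1.9375 − 0.9375/2 = 1.46875, R_n = min(1.2×1.46875×0.75×65, 2.4×0.875×0.75×65) = 85.922 kips/bolt; interior L_c = 2.375 − 0.9375 = 1.4375, R_n = 84.094 kips/bolt. φR_n = 0.75 × (3×85.922 + 6×84.094) = 571.7 kips.
Tension rupture (net): A_n = (11.625 − 3×1)×0.75 = 6.4688 in² (U = 1.0, A_e = A_n). φR_n = 0.75 × 65 × 6.4688 = 315.4 kips.
Governing: min(276.0, 571.7, 315.4) = 276.0 kips → bolt shear.

276.0 kips (bolt shear governs)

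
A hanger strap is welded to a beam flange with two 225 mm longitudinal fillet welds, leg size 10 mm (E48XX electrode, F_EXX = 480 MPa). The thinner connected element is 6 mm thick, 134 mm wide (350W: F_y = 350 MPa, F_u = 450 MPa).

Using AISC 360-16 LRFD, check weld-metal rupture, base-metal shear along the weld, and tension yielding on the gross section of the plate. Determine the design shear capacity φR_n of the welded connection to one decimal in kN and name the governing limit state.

Weld metal: throat = 0.707×10 = 7.07 mm, L = 2×225 = 450 mm. φR_n = 0.75 × 0.6 × 480 × 7.07 × 450 = 687.2 kN.
Base metal shear (6 mm plate): yield φR_n = 1.0×0.6×350×6×450 = 567.0 kN; rupture φR_n = 0.75×0.6×450×6×450 = 546.8 kN; take 546.8 kN (rupture).
Tension yield (gross): A_g = 134×6 = 804 mm². φR_n = 0.90 × 350 × 804 = 253.3 kN.
Governing: min(687.2, 546.8, 253.3) = 253.3 kN → gross-section yield.

253.3 kN (gross-section yield governs)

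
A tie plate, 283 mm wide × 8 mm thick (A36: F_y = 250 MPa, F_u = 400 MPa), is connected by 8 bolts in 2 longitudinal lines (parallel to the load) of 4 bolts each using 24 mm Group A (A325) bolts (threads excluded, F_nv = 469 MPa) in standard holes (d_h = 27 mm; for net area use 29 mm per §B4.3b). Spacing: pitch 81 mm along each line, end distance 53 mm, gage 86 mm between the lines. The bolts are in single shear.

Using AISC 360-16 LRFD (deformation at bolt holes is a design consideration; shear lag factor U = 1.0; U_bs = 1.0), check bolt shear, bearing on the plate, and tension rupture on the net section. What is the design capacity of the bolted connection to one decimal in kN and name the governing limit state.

Bolt shear: A_b = π(24)²/4 = 452.39 mm². φR_n = 0.75 × 469 × 452.39 × 8 × 1 = 1273.0 kN.
Bearing (8 mm plate, F_u = 400 MPa): end bolts L_c = 53 − 27/2 = 39.5, R_n = min(1.2×39.5×8×400, 2.4×24×8×400) = 151.68 kN/bolt; interior L_c = 81 − 27 = 54, R_n = 184.32 kN/bolt. φR_n = 0.75 × (2×151.68 + 6×184.32) = 1057.0 kN.
Tension rupture (net): A_n = (283 − 2×29)×8 = 1800 mm² (U = 1.0, A_e = A_n). φR_n = 0.75 × 400 × 1800 = 540.0 kN.
Governing: min(1273.0, 1057.0, 540.0) = 540.0 kN → net-section rupture.

540.0 kN (net-section rupture governs)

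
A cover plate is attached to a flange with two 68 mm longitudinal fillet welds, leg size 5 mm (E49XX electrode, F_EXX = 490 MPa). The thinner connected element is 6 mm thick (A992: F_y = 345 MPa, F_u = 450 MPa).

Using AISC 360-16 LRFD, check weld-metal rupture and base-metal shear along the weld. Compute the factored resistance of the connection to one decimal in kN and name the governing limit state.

Weld metal: throat = 0.707×5 = 3.535 mm, L = 2×68 = 136 mm. φR_n = 0.75 × 0.6 × 490 × 3.535 × 136 = 106.0 kN.
Base metal shear (6 mm plate): yield φR_n = 1.0×0.6×345×6×136 = 168.9 kN; rupture φR_n = 0.75×0.6×450×6×136 = 165.2 kN; take 165.2 kN (rupture).
Governing: min(106.0, 165.2) = 106.0 kN → weld metal.

106.0 kN (weld metal governs)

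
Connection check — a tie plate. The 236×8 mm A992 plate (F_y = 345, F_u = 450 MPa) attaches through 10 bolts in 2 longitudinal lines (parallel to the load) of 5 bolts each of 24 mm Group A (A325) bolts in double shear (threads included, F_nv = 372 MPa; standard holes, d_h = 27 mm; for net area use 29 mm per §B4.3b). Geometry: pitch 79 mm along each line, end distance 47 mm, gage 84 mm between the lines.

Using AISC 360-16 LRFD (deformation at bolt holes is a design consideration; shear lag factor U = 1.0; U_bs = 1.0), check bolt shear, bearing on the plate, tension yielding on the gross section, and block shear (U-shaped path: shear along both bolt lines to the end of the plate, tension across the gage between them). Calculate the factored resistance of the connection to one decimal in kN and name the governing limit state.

Bolt shear: A_b = π(24)²/4 = 452.39 mm². φR_n = 0.75 × 372 × 452.39 × 10 × 2 = 2524.3 kN.
Bearing (8 mm plate, F_u = 450 MPa): end bolts L_c = 47 − 27/2 = 33.5, R_n = min(1.2×33.5×8×450, 2.4×24×8×450) = 144.72 kN/bolt; interior L_c = 79 − 27 = 52, R_n = 207.36 kN/bolt. φR_n = 0.75 × (2×144.72 + 8×207.36) = 1461.2 kN.
Tension yield (gross): A_g = 236×8 = 1888 mm². φR_n = 0.90 × 345 × 1888 = 586.2 kN.
Block shear: shear path 2×[47+4×79] = 2×363 mm, A_gv = 5808, A_nv = 2×(363 − 4.5×29)×8 = 3720 mm²; tension across gage: (84 − 1×29)×8 = 440 mm². R_n = min(0.6×450×3720, 0.6×345×5808) + 1.0×450×440 = min(1004.4, 1202.3) + 198 = 1202.4 kN. φR_n = 0.75 × 1202.4 = 901.8 kN.
Governing: min(2524.3, 1461.2, 586.2, 901.8) = 586.2 kN → gross-section yield.

586.2 kN (gross-section yield governs)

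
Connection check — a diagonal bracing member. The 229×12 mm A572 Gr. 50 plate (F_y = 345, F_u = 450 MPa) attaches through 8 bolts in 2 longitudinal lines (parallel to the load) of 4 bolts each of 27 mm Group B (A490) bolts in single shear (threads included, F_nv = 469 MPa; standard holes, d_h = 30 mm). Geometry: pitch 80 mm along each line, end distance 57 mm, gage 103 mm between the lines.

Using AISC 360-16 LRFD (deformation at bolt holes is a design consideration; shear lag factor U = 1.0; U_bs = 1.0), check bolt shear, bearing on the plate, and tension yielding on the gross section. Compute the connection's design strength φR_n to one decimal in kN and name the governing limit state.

Bolt shear: A_b = π(27)²/4 = 572.56 mm². φR_n = 0.75 × 469 × 572.56 × 8 × 1 = 1611.2 kN.
Bearing (12 mm plate, F_u = 450 MPa): end bolts L_c = 57 − 30/2 = 42, R_n = min(1.2×42×12×450, 2.4×27×12×450) = 272.16 kN/bolt; interior L_c = 80 − 30 = 50, R_n = 324 kN/bolt. φR_n = 0.75 × (2×272.16 + 6×324) = 1866.2 kN.
Tension yield (gross): A_g = 229×12 = 2748 mm². φR_n = 0.90 × 345 × 2748 = 853.3 kN.
Governing: min(1611.2, 1866.2, 853.3) = 853.3 kN → gross-section yield.

853.3 kN (gross-section yield governs)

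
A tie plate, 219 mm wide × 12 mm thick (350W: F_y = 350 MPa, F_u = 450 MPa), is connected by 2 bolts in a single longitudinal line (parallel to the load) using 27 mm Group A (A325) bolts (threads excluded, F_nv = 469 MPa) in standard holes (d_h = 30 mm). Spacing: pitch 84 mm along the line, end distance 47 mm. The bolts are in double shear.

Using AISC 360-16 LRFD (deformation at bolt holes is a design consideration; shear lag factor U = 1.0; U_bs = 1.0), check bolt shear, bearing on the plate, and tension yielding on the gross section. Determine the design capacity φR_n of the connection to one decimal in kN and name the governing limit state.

418.0 kN (bearing governs)

Bolt shear: A_b = π(27)²/4 = 572.56 mm². φR_n = 0.75 × 469 × 572.56 × 2 × 2 = 805.6 kN.
Bearing (12 mm plate, F_u = 450 MPa): end bolts L_c = 47 − 30/2 = 32, R_n = min(1.2×32×12×450, 2.4×27×12×450) = 207.36 kN/bolt; interior L_c = 84 − 30 = 54, R_n = 349.92 kN/bolt. φR_n = 0.75 × (1×207.36 + 1×349.92) = 418.0 kN.
Tension yield (gross): A_g = 219×12 = 2628 mm². φR_n = 0.90 × 350 × 2628 = 827.8 kN.
Governing: min(805.6, 418.0, 827.8) = 418.0 kN → bearing.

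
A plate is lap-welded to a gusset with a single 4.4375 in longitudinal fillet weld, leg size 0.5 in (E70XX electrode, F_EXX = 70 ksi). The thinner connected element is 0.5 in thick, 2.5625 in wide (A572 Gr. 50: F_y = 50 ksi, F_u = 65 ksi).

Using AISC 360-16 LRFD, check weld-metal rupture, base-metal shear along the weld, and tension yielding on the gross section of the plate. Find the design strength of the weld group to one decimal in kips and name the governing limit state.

49.4 kips (weld metal governs)

Weld metal: throat = 0.707×0.5 = 0.3535 in, L = 4.4375 in. φR_n = 0.75 × 0.6 × 70 × 0.3535 × 4.4375 = 49.4 kips.
Base metal shear (0.5 in plate): yield φR_n = 1.0×0.6×50×0.5×4.4375 = 66.6 kips; rupture φR_n = 0.75×0.6×65×0.5×4.4375 = 64.9 kips; take 64.9 kips (rupture).
Tension yield (gross): A_g = 2.5625×0.5 = 1.2813 in². φR_n = 0.90 × 50 × 1.2813 = 57.7 kips.
Governing: min(49.4, 64.9, 57.7) = 49.4 kips → weld metal.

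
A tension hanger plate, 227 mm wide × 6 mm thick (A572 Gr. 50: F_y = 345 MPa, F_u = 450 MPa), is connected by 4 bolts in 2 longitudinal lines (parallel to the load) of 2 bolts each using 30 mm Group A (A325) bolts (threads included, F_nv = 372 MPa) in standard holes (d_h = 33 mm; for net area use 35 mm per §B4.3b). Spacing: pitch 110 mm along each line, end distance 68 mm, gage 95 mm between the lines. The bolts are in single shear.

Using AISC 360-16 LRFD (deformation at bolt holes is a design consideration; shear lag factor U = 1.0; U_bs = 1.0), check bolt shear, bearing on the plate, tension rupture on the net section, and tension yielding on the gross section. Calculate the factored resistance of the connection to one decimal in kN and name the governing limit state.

317.9 kN (net-section rupture governs)

Bolt shear: A_b = π(30)²/4 = 706.86 mm². φR_n = 0.75 × 372 × 706.86 × 4 × 1 = 788.9 kN.
Bearing (6 mm plate, F_u = 450 MPa): end bolts L_c = 68 − 33/2 = 51.5, R_n = min(1.2×51.5×6×450, 2.4×30×6×450) = 166.86 kN/bolt; interior L_c = 110 − 33 = 77, R_n = 194.4 kN/bolt. φR_n = 0.75 × (2×166.86 + 2×194.4) = 541.9 kN.
Tension rupture (net): A_n = (227 − 2×35)×6 = 942 mm² (U = 1.0, A_e = A_n). φR_n = 0.75 × 450 × 942 = 317.9 kN.
Tension yield (gross): A_g = 227×6 = 1362 mm². φR_n = 0.90 × 345 × 1362 = 422.9 kN.
Governing: min(788.9, 541.9, 317.9, 422.9) = 317.9 kN → net-section rupture.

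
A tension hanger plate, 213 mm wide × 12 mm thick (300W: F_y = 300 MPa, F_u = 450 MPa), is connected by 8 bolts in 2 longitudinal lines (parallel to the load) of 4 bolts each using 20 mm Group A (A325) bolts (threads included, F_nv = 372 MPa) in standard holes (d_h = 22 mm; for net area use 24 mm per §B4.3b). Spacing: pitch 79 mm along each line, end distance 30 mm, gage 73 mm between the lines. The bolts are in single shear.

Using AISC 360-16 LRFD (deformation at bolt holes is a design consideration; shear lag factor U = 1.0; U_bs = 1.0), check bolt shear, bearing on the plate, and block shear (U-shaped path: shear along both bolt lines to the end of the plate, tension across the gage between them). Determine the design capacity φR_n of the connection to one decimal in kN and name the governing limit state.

701.2 kN (bolt shear governs)

Bolt shear: A_b = π(20)²/4 = 314.16 mm². φR_n = 0.75 × 372 × 314.16 × 8 × 1 = 701.2 kN.
Bearing (12 mm plate, F_u = 450 MPa): end bolts L_c = 30 − 22/2 = 19, R_n = min(1.2×19×12×450, 2.4×20×12×450) = 123.12 kN/bolt; interior L_c = 79 − 22 = 57, R_n = 259.2 kN/bolt. φR_n = 0.75 × (2×123.12 + 6×259.2) = 1351.1 kN.
Block shear: shear path 2×[30+3×79] = 2×267 mm, A_gv = 6408, A_nv = 2×(267 − 3.5×24)×12 = 4392 mm²; tension across gage: (73 − 1×24)×12 = 588 mm². R_n = min(0.6×450×4392, 0.6×300×6408) + 1.0×450×588 = min(1185.8, 1153.4) + 264.6 = 1418 kN. φR_n = 0.75 × 1418 = 1063.5 kN.
Governing: min(701.2, 1351.1, 1063.5) = 701.2 kN → bolt shear.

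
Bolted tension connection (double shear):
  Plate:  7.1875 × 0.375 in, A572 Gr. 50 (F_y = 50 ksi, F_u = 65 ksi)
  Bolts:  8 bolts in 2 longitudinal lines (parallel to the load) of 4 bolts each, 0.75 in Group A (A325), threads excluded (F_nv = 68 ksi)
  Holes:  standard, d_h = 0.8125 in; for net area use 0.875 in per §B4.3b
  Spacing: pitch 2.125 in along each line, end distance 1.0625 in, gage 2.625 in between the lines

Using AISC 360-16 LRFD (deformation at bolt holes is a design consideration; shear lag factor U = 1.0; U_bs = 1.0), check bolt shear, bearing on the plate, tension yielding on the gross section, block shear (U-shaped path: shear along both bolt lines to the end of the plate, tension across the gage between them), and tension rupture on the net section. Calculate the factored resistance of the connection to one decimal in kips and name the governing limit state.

99.4 kips (net-section rupture governs)

Bolt shear: A_b = π(0.75)²/4 = 0.44179 in². φR_n = 0.75 × 68 × 0.44179 × 8 × 2 = 360.5 kips.
Bearing (0.375 in plate, F_u = 65 ksi): end bolts L_c = 1.0625 − 0.8125/2 = 0.65625, R_n = min(1.2×0.65625×0.375×65, 2.4×0.75×0.375×65) = 19.195 kips/bolt; interior L_c = 2.125 − 0.8125 = 1.3125, R_n = 38.391 kips/bolt. φR_n = 0.75 × (2×19.195 + 6×38.391) = 201.6 kips.
Tension yield (gross): A_g = 7.1875×0.375 = 2.6953 in². φR_n = 0.90 × 50 × 2.6953 = 121.3 kips.
Block shear: shear path 2×[1.0625+3×2.125] = 2×7.4375 in, A_gv = 5.5781, A_nv = 2×(7.4375 − 3.5×0.875)×0.375 = 3.2813 in²; tension across gage: (2.625 − 1×0.875)×0.375 = 0.65625 in². R_n = min(0.6×65×3.2813, 0.6×50×5.5781) + 1.0×65×0.65625 = min(127.97, 167.34) + 42.656 = 170.63 kips. φR_n = 0.75 × 170.63 = 128.0 kips.
Tension rupture (net): A_n = (7.1875 − 2×0.875)×0.375 = 2.0391 in² (U = 1.0, A_e = A_n). φR_n = 0.75 × 65 × 2.0391 = 99.4 kips.
Governing: min(360.5, 201.6, 121.3, 128.0, 99.4) = 99.4 kips → net-section rupture.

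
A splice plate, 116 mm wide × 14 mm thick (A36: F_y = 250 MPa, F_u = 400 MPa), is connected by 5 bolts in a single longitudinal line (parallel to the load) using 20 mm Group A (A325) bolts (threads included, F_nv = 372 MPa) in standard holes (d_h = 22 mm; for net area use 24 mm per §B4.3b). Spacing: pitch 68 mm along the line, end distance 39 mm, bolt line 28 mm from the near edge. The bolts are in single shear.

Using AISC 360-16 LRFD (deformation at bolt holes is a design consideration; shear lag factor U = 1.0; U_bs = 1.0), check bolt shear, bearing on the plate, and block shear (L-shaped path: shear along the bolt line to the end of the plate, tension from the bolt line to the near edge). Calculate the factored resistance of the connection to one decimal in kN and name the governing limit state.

438.3 kN (bolt shear governs)

Bolt shear: A_b = π(20)²/4 = 314.16 mm². φR_n = 0.75 × 372 × 314.16 × 5 × 1 = 438.3 kN.
Bearing (14 mm plate, F_u = 400 MPa): end bolts L_c = 39 − 22/2 = 28, R_n = min(1.2×28×14×400, 2.4×20×14×400) = 188.16 kN/bolt; interior L_c = 68 − 22 = 46, R_n = 268.8 kN/bolt. φR_n = 0.75 × (1×188.16 + 4×268.8) = 947.5 kN.
Block shear: shear path 1×[39+4×68] = 1×311 mm, A_gv = 4354, A_nv = 1×(311 − 4.5×24)×14 = 2842 mm²; tension to near edge: (28 − 0.5×24)×14 = 224 mm². R_n = min(0.6×400×2842, 0.6×250×4354) + 1.0×400×224 = min(682.08, 653.1) + 89.6 = 742.7 kN. φR_n = 0.75 × 742.7 = 557.0 kN.
Governing: min(438.3, 947.5, 557.0) = 438.3 kN → bolt shear.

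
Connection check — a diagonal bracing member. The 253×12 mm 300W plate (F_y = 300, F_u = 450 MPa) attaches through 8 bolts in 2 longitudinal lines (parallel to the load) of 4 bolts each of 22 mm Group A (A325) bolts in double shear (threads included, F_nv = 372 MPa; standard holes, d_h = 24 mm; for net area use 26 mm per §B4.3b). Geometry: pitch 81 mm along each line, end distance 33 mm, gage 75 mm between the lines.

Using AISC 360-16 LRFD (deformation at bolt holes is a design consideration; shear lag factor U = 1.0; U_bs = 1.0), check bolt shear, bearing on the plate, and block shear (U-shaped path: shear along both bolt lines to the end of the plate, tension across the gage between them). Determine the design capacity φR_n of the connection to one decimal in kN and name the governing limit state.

Bolt shear: A_b = π(22)²/4 = 380.13 mm². φR_n = 0.75 × 372 × 380.13 × 8 × 2 = 1696.9 kN.
Bearing (12 mm plate, F_u = 450 MPa): end bolts L_c = 33 − 24/2 = 21, R_n = min(1.2×21×12×450, 2.4×22×12×450) = 136.08 kN/bolt; interior L_c = 81 − 24 = 57, R_n = 285.12 kN/bolt. φR_n = 0.75 × (2×136.08 + 6×285.12) = 1487.2 kN.
Block shear: shear path 2×[33+3×81] = 2×276 mm, A_gv = 6624, A_nv = 2×(276 − 3.5×26)×12 = 4440 mm²; tension across gage: (75 − 1×26)×12 = 588 mm². R_n = min(0.6×450×4440, 0.6×300×6624) + 1.0×450×588 = min(1198.8, 1192.3) + 264.6 = 1456.9 kN. φR_n = 0.75 × 1456.9 = 1092.7 kN.
Governing: min(1696.9, 1487.2, 1092.7) = 1092.7 kN → block shear.

1092.7 kN (block shear governs)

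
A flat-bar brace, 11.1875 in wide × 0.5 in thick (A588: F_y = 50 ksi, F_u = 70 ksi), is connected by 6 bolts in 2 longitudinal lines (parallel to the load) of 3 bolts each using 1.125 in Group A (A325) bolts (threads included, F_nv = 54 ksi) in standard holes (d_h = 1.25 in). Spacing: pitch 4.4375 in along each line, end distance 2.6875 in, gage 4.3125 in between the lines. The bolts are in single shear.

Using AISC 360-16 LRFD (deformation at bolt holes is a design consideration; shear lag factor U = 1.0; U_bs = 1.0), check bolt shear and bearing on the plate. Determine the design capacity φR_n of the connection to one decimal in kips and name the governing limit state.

241.5 kips (bolt shear governs)

Bolt shear: A_b = π(1.125)²/4 = 0.99402 in². φR_n = 0.75 × 54 × 0.99402 × 6 × 1 = 241.5 kips.
Bearing (0.5 in plate, F_u = 70 ksi): end bolts L_c = 2.6875 − 1.25/2 = 2.0625, R_n = min(1.2×2.0625×0.5×70, 2.4×1.125×0.5×70) = 86.625 kips/bolt; interior L_c = 4.4375 − 1.25 = 3.1875, R_n = 94.5 kips/bolt. φR_n = 0.75 × (2×86.625 + 4×94.5) = 413.4 kips.
Governing: min(241.5, 413.4) = 241.5 kips → bolt shear.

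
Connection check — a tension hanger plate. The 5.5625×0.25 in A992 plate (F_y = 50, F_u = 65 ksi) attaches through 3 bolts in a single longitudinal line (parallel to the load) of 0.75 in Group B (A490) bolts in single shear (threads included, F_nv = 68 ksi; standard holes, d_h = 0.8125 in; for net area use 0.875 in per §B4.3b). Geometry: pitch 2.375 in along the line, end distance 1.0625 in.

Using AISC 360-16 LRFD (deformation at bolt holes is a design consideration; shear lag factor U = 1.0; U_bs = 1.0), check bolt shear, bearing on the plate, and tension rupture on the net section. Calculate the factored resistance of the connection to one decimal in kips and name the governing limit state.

53.5 kips (bearing governs)

Bolt shear: A_b = π(0.75)²/4 = 0.44179 in². φR_n = 0.75 × 68 × 0.44179 × 3 × 1 = 67.6 kips.
Bearing (0.25 in plate, F_u = 65 ksi): end bolts L_c = 1.0625 − 0.8125/2 = 0.65625, R_n = min(1.2×0.65625×0.25×65, 2.4×0.75×0.25×65) = 12.797 kips/bolt; interior L_c = 2.375 − 0.8125 = 1.5625, R_n = 29.25 kips/bolt. φR_n = 0.75 × (1×12.797 + 2×29.25) = 53.5 kips.
Tension rupture (net): A_n = (5.5625 − 1×0.875)×0.25 = 1.1719 in² (U = 1.0, A_e = A_n). φR_n = 0.75 × 65 × 1.1719 = 57.1 kips.
Governing: min(67.6, 53.5, 57.1) = 53.5 kips → bearing.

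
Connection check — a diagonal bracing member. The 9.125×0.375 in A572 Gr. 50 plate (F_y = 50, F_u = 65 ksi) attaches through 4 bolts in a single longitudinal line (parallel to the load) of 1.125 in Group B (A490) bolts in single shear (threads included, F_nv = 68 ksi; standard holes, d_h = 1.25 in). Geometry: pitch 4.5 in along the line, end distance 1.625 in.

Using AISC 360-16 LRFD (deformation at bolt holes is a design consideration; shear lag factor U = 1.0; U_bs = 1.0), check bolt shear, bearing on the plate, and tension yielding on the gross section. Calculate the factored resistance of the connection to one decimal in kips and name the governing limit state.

154.0 kips (gross-section yield governs)

Bolt shear: A_b = π(1.125)²/4 = 0.99402 in². φR_n = 0.75 × 68 × 0.99402 × 4 × 1 = 202.8 kips.
Bearing (0.375 in plate, F_u = 65 ksi): end bolts L_c = 1.625 − 1.25/2 = 1, R_n = min(1.2×1×0.375×65, 2.4×1.125×0.375×65) = 29.25 kips/bolt; interior L_c = 4.5 − 1.25 = 3.25, R_n = 65.813 kips/bolt. φR_n = 0.75 × (1×29.25 + 3×65.813) = 170.0 kips.
Tension yield (gross): A_g = 9.125×0.375 = 3.4219 in². φR_n = 0.90 × 50 × 3.4219 = 154.0 kips.
Governing: min(202.8, 170.0, 154.0) = 154.0 kips → gross-section yield.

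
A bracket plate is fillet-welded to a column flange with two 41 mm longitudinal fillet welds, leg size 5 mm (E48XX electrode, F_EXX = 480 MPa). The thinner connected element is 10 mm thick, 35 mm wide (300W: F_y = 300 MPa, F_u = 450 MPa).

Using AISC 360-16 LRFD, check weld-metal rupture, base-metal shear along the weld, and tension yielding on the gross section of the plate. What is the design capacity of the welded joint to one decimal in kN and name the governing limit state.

Weld metal: throat = 0.707×5 = 3.535 mm, L = 2×41 = 82 mm. φR_n = 0.75 × 0.6 × 480 × 3.535 × 82 = 62.6 kN.
Base metal shear (10 mm plate): yield φR_n = 1.0×0.6×300×10×82 = 147.6 kN; rupture φR_n = 0.75×0.6×450×10×82 = 166.1 kN; take 147.6 kN (yield).
Tension yield (gross): A_g = 35×10 = 350 mm². φR_n = 0.90 × 300 × 350 = 94.5 kN.
Governing: min(62.6, 147.6, 94.5) = 62.6 kN → weld metal.

62.6 kN (weld metal governs)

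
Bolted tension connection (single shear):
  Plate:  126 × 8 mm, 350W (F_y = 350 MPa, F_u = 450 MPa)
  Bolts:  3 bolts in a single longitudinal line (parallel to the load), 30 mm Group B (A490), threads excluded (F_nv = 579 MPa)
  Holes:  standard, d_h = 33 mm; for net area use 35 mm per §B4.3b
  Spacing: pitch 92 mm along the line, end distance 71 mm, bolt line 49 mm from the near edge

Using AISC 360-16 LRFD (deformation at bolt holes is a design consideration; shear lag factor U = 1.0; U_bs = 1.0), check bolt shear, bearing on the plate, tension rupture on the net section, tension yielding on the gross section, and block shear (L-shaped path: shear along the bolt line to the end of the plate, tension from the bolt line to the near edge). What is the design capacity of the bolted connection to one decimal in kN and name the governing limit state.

Bolt shear: A_b = π(30)²/4 = 706.86 mm². φR_n = 0.75 × 579 × 706.86 × 3 × 1 = 920.9 kN.
Bearing (8 mm plate, F_u = 450 MPa): end bolts L_c = 71 − 33/2 = 54.5, R_n = min(1.2×54.5×8×450, 2.4×30×8×450) = 235.44 kN/bolt; interior L_c = 92 − 33 = 59, R_n = 254.88 kN/bolt. φR_n = 0.75 × (1×235.44 + 2×254.88) = 558.9 kN.
Tension rupture (net): A_n = (126 − 1×35)×8 = 728 mm² (U = 1.0, A_e = A_n). φR_n = 0.75 × 450 × 728 = 245.7 kN.
Tension yield (gross): A_g = 126×8 = 1008 mm². φR_n = 0.90 × 350 × 1008 = 317.5 kN.
Block shear: shear path 1×[71+2×92] = 1×255 mm, A_gv = 2040, A_nv = 1×(255 − 2.5×35)×8 = 1340 mm²; tension to near edge: (49 − 0.5×35)×8 = 252 mm². R_n = min(0.6×450×1340, 0.6×350×2040) + 1.0×450×252 = min(361.8, 428.4) + 113.4 = 475.2 kN. φR_n = 0.75 × 475.2 = 356.4 kN.
Governing: min(920.9, 558.9, 245.7, 317.5, 356.4) = 245.7 kN → net-section rupture.

245.7 kN (net-section rupture governs)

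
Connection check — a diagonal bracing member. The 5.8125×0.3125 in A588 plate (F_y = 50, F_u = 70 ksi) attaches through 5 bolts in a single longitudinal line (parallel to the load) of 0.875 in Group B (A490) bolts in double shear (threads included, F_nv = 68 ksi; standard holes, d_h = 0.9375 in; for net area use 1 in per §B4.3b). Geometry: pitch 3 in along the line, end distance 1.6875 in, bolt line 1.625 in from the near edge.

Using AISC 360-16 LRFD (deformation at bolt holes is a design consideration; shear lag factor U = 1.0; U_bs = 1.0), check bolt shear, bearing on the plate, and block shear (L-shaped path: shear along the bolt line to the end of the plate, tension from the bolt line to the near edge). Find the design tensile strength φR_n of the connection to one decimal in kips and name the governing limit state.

108.9 kips (block shear governs)

Bolt shear: A_b = π(0.875)²/4 = 0.60132 in². φR_n = 0.75 × 68 × 0.60132 × 5 × 2 = 306.7 kips.
Bearing (0.3125 in plate, F_u = 70 ksi): end bolts L_c = 1.6875 − 0.9375/2 = 1.21875, R_n = min(1.2×1.21875×0.3125×70, 2.4×0.875×0.3125×70) = 31.992 kips/bolt; interior L_c = 3 − 0.9375 = 2.0625, R_n = 45.938 kips/bolt. φR_n = 0.75 × (1×31.992 + 4×45.938) = 161.8 kips.
Block shear: shear path 1×[1.6875+4×3] = 1×13.6875 in, A_gv = 4.2773, A_nv = 1×(13.6875 − 4.5×1)×0.3125 = 2.8711 in²; tension to near edge: (1.625 − 0.5×1)×0.3125 = 0.35156 in². R_n = min(0.6×70×2.8711, 0.6×50×4.2773) + 1.0×70×0.35156 = min(120.59, 128.32) + 24.609 = 145.2 kips. φR_n = 0.75 × 145.2 = 108.9 kips.
Governing: min(306.7, 161.8, 108.9) = 108.9 kips → block shear.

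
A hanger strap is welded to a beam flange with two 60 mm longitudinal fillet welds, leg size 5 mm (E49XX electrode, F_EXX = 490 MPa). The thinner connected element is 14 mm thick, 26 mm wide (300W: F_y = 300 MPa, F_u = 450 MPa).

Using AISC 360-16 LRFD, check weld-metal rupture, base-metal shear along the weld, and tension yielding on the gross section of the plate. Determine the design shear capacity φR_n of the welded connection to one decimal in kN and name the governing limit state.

Weld metal: throat = 0.707×5 = 3.535 mm, L = 2×60 = 120 mm. φR_n = 0.75 × 0.6 × 490 × 3.535 × 120 = 93.5 kN.
Base metal shear (14 mm plate): yield φR_n = 1.0×0.6×300×14×120 = 302.4 kN; rupture φR_n = 0.75×0.6×450×14×120 = 340.2 kN; take 302.4 kN (yield).
Tension yield (gross): A_g = 26×14 = 364 mm². φR_n = 0.90 × 300 × 364 = 98.3 kN.
Governing: min(93.5, 302.4, 98.3) = 93.5 kN → weld metal.

93.5 kN (weld metal governs)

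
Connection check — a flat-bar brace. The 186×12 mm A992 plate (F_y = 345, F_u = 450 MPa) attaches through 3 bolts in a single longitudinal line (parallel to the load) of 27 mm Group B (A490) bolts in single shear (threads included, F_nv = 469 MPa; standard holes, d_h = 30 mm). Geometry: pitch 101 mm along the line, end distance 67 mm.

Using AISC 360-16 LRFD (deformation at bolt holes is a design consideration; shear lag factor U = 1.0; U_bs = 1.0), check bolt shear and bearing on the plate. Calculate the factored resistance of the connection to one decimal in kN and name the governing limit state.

604.2 kN (bolt shear governs)

Bolt shear: A_b = π(27)²/4 = 572.56 mm². φR_n = 0.75 × 469 × 572.56 × 3 × 1 = 604.2 kN.
Bearing (12 mm plate, F_u = 450 MPa): end bolts L_c = 67 − 30/2 = 52, R_n = min(1.2×52×12×450, 2.4×27×12×450) = 336.96 kN/bolt; interior L_c = 101 − 30 = 71, R_n = 349.92 kN/bolt. φR_n = 0.75 × (1×336.96 + 2×349.92) = 777.6 kN.
Governing: min(604.2, 777.6) = 604.2 kN → bolt shear.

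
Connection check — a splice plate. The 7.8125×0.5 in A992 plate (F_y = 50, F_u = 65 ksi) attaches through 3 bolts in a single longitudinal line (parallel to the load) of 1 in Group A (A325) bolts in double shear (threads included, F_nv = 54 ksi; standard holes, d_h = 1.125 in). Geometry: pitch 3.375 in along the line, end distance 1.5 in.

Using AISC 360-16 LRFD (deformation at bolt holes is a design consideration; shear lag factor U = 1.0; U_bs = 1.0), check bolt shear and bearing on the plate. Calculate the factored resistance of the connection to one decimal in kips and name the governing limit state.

Bolt shear: A_b = π(1)²/4 = 0.7854 in². φR_n = 0.75 × 54 × 0.7854 × 3 × 2 = 190.9 kips.
Bearing (0.5 in plate, F_u = 65 ksi): end bolts L_c = 1.5 − 1.125/2 = 0.9375, R_n = min(1.2×0.9375×0.5×65, 2.4×1×0.5×65) = 36.563 kips/bolt; interior L_c = 3.375 − 1.125 = 2.25, R_n = 78 kips/bolt. φR_n = 0.75 × (1×36.563 + 2×78) = 144.4 kips.
Governing: min(190.9, 144.4) = 144.4 kips → bearing.

144.4 kips (bearing governs)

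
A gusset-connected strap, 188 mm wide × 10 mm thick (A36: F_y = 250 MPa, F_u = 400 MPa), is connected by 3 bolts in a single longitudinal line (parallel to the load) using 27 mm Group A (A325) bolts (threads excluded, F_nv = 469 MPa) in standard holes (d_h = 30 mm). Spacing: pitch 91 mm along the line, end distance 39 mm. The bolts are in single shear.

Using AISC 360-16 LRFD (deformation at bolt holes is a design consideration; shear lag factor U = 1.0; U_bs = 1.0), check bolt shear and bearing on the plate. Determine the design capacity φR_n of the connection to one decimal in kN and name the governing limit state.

Bolt shear: A_b = π(27)²/4 = 572.56 mm². φR_n = 0.75 × 469 × 572.56 × 3 × 1 = 604.2 kN.
Bearing (10 mm plate, F_u = 400 MPa): end bolts L_c = 39 − 30/2 = 24, R_n = min(1.2×24×10×400, 2.4×27×10×400) = 115.2 kN/bolt; interior L_c = 91 − 30 = 61, R_n = 259.2 kN/bolt. φR_n = 0.75 × (1×115.2 + 2×259.2) = 475.2 kN.
Governing: min(604.2, 475.2) = 475.2 kN → bearing.

475.2 kN (bearing governs)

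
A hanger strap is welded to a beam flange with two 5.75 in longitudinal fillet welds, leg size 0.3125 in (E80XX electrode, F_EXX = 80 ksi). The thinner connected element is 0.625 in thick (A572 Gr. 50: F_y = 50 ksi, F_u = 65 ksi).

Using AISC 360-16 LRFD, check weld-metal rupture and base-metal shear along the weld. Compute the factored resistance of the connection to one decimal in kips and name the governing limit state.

91.5 kips (weld metal governs)

Weld metal: throat = 0.707×0.3125 = 0.22094 in, L = 2×5.75 = 11.5 in. φR_n = 0.75 × 0.6 × 80 × 0.22094 × 11.5 = 91.5 kips.
Base metal shear (0.625 in plate): yield φR_n = 1.0×0.6×50×0.625×11.5 = 215.6 kips; rupture φR_n = 0.75×0.6×65×0.625×11.5 = 210.2 kips; take 210.2 kips (rupture).
Governing: min(91.5, 210.2) = 91.5 kips → weld metal.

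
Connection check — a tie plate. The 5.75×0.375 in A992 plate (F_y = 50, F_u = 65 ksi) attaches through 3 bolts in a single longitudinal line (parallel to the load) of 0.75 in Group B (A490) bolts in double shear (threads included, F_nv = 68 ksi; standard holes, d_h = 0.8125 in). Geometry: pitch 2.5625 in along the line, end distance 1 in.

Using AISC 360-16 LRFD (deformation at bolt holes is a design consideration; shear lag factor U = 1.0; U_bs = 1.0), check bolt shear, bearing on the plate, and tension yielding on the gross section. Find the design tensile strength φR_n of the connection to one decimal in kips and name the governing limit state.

78.8 kips (bearing governs)

Bolt shear: A_b = π(0.75)²/4 = 0.44179 in². φR_n = 0.75 × 68 × 0.44179 × 3 × 2 = 135.2 kips.
Bearing (0.375 in plate, F_u = 65 ksi): end bolts L_c = 1 − 0.8125/2 = 0.59375, R_n = min(1.2×0.59375×0.375×65, 2.4×0.75×0.375×65) = 17.367 kips/bolt; interior L_c = 2.5625 − 0.8125 = 1.75, R_n = 43.875 kips/bolt. φR_n = 0.75 × (1×17.367 + 2×43.875) = 78.8 kips.
Tension yield (gross): A_g = 5.75×0.375 = 2.1563 in². φR_n = 0.90 × 50 × 2.1563 = 97.0 kips.
Governing: min(135.2, 78.8, 97.0) = 78.8 kips → bearing.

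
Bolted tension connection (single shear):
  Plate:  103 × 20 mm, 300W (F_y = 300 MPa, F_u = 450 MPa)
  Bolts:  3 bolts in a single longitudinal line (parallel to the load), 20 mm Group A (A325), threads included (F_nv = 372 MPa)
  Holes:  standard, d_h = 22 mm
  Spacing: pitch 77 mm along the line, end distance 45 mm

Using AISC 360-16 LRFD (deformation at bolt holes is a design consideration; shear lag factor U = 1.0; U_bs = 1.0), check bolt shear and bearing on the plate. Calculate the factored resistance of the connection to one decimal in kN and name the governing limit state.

Bolt shear: A_b = π(20)²/4 = 314.16 mm². φR_n = 0.75 × 372 × 314.16 × 3 × 1 = 263.0 kN.
Bearing (20 mm plate, F_u = 450 MPa): end bolts L_c = 45 − 22/2 = 34, R_n = min(1.2×34×20×450, 2.4×20×20×450) = 367.2 kN/bolt; interior L_c = 77 − 22 = 55, R_n = 432 kN/bolt. φR_n = 0.75 × (1×367.2 + 2×432) = 923.4 kN.
Governing: min(263.0, 923.4) = 263.0 kN → bolt shear.

263.0 kN (bolt shear governs)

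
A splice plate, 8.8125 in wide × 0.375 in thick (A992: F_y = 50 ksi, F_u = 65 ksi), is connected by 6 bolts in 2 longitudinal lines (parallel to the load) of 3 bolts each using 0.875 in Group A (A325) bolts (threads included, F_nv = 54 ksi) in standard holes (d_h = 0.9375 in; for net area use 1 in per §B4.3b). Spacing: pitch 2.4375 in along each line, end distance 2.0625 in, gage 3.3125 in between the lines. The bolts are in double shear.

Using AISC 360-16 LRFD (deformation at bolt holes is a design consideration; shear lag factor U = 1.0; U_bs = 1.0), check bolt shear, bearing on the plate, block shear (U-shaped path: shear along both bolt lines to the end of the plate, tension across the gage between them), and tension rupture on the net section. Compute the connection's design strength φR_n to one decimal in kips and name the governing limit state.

124.5 kips (net-section rupture governs)

Bolt shear: A_b = π(0.875)²/4 = 0.60132 in². φR_n = 0.75 × 54 × 0.60132 × 6 × 2 = 292.2 kips.
Bearing (0.375 in plate, F_u = 65 ksi): end bolts L_c = 2.0625 − 0.9375/2 = 1.59375, R_n = min(1.2×1.59375×0.375×65, 2.4×0.875×0.375×65) = 46.617 kips/bolt; interior L_c = 2.4375 − 0.9375 = 1.5, R_n = 43.875 kips/bolt. φR_n = 0.75 × (2×46.617 + 4×43.875) = 201.6 kips.
Block shear: shear path 2×[2.0625+2×2.4375] = 2×6.9375 in, A_gv = 5.2031, A_nv = 2×(6.9375 − 2.5×1)×0.375 = 3.3281 in²; tension across gage: (3.3125 − 1×1)×0.375 = 0.86719 in². R_n = min(0.6×65×3.3281, 0.6×50×5.2031) + 1.0×65×0.86719 = min(129.8, 156.09) + 56.367 = 186.17 kips. φR_n = 0.75 × 186.17 = 139.6 kips.
Tension rupture (net): A_n = (8.8125 − 2×1)×0.375 = 2.5547 in² (U = 1.0, A_e = A_n). φR_n = 0.75 × 65 × 2.5547 = 124.5 kips.
Governing: min(292.2, 201.6, 139.6, 124.5) = 124.5 kips → net-section rupture.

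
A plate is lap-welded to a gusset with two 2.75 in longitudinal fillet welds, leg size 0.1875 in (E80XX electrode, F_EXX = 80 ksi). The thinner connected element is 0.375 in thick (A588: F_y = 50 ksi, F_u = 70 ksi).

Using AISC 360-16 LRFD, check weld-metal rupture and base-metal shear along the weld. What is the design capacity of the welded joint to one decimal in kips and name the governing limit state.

26.2 kips (weld metal governs)

Weld metal: throat = 0.707×0.1875 = 0.13256 in, L = 2×2.75 = 5.5 in. φR_n = 0.75 × 0.6 × 80 × 0.13256 × 5.5 = 26.2 kips.
Base metal shear (0.375 in plate): yield φR_n = 1.0×0.6×50×0.375×5.5 = 61.9 kips; rupture φR_n = 0.75×0.6×70×0.375×5.5 = 65.0 kips; take 61.9 kips (yield).
Governing: min(26.2, 61.9) = 26.2 kips → weld metal.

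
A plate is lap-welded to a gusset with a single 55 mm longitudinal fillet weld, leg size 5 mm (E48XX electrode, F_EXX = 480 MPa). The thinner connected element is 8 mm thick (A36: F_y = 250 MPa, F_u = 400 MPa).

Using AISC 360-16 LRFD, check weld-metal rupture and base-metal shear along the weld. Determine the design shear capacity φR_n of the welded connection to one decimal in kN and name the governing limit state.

42.0 kN (weld metal governs)

Weld metal: throat = 0.707×5 = 3.535 mm, L = 55 mm. φR_n = 0.75 × 0.6 × 480 × 3.535 × 55 = 42.0 kN.
Base metal shear (8 mm plate): yield φR_n = 1.0×0.6×250×8×55 = 66.0 kN; rupture φR_n = 0.75×0.6×400×8×55 = 79.2 kN; take 66.0 kN (yield).
Governing: min(42.0, 66.0) = 42.0 kN → weld metal.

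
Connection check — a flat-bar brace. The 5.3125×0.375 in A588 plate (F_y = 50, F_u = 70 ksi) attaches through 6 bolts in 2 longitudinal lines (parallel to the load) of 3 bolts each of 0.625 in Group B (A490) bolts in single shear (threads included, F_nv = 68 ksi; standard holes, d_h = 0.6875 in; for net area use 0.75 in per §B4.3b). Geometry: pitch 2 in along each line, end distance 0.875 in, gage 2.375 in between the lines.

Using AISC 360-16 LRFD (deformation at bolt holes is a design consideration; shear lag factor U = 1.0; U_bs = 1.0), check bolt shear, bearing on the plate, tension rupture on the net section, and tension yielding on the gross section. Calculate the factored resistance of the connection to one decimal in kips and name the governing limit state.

75.1 kips (net-section rupture governs)

Bolt shear: A_b = π(0.625)²/4 = 0.3068 in². φR_n = 0.75 × 68 × 0.3068 × 6 × 1 = 93.9 kips.
Bearing (0.375 in plate, F_u = 70 ksi): end bolts L_c = 0.875 − 0.6875/2 = 0.53125, R_n = min(1.2×0.53125×0.375×70, 2.4×0.625×0.375×70) = 16.734 kips/bolt; interior L_c = 2 − 0.6875 = 1.3125, R_n = 39.375 kips/bolt. φR_n = 0.75 × (2×16.734 + 4×39.375) = 143.2 kips.
Tension rupture (net): A_n = (5.3125 − 2×0.75)×0.375 = 1.4297 in² (U = 1.0, A_e = A_n). φR_n = 0.75 × 70 × 1.4297 = 75.1 kips.
Tension yield (gross): A_g = 5.3125×0.375 = 1.9922 in². φR_n = 0.90 × 50 × 1.9922 = 89.6 kips.
Governing: min(93.9, 143.2, 75.1, 89.6) = 75.1 kips → net-section rupture.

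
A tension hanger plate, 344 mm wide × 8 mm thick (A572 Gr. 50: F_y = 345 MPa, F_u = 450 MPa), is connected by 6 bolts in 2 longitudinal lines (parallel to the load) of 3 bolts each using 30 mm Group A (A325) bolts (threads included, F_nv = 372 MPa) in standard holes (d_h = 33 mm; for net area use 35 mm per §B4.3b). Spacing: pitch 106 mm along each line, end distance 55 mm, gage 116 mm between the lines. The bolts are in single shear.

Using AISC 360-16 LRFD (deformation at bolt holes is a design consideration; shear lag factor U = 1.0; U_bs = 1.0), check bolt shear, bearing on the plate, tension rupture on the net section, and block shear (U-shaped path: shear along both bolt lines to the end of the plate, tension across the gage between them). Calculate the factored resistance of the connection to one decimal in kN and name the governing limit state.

739.8 kN (net-section rupture governs)

Bolt shear: A_b = π(30)²/4 = 706.86 mm². φR_n = 0.75 × 372 × 706.86 × 6 × 1 = 1183.3 kN.
Bearing (8 mm plate, F_u = 450 MPa): end bolts L_c = 55 − 33/2 = 38.5, R_n = min(1.2×38.5×8×450, 2.4×30×8×450) = 166.32 kN/bolt; interior L_c = 106 − 33 = 73, R_n = 259.2 kN/bolt. φR_n = 0.75 × (2×166.32 + 4×259.2) = 1027.1 kN.
Tension rupture (net): A_n = (344 − 2×35)×8 = 2192 mm² (U = 1.0, A_e = A_n). φR_n = 0.75 × 450 × 2192 = 739.8 kN.
Block shear: shear path 2×[55+2×106] = 2×267 mm, A_gv = 4272, A_nv = 2×(267 − 2.5×35)×8 = 2872 mm²; tension across gage: (116 − 1×35)×8 = 648 mm². R_n = min(0.6×450×2872, 0.6×345×4272) + 1.0×450×648 = min(775.44, 884.3) + 291.6 = 1067 kN. φR_n = 0.75 × 1067 = 800.3 kN.
Governing: min(1183.3, 1027.1, 739.8, 800.3) = 739.8 kN → net-section rupture.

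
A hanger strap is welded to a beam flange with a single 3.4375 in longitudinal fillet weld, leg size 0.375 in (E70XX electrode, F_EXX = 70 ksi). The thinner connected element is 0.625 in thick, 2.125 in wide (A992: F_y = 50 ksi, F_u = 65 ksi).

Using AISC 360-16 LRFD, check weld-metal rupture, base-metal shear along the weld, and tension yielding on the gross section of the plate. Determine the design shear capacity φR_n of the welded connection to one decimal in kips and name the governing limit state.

28.7 kips (weld metal governs)

Weld metal: throat = 0.707×0.375 = 0.26513 in, L = 3.4375 in. φR_n = 0.75 × 0.6 × 70 × 0.26513 × 3.4375 = 28.7 kips.
Base metal shear (0.625 in plate): yield φR_n = 1.0×0.6×50×0.625×3.4375 = 64.5 kips; rupture φR_n = 0.75×0.6×65×0.625×3.4375 = 62.8 kips; take 62.8 kips (rupture).
Tension yield (gross): A_g = 2.125×0.625 = 1.3281 in². φR_n = 0.90 × 50 × 1.3281 = 59.8 kips.
Governing: min(28.7, 62.8, 59.8) = 28.7 kips → weld metal.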